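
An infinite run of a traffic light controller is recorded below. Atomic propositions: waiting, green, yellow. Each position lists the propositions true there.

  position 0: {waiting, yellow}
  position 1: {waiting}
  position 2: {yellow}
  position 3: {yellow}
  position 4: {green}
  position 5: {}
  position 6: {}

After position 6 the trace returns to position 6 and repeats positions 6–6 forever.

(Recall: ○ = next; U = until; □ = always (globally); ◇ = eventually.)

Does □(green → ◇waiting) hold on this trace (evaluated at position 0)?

green → ◇waiting must hold at every position from 0 onward. It fails at position 4, so □(green → ◇waiting) is false.
Positions where green holds: 4.
Check ◇waiting at each: 4→fails.

Does not hold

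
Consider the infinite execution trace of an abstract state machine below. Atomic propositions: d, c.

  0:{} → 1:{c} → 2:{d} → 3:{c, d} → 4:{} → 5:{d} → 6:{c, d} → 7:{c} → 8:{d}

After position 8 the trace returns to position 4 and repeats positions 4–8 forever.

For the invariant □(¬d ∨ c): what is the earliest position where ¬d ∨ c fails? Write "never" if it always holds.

Check ¬d ∨ c at each position in order: 0 ✓, 1 ✓.
At position 2 the labels are {d}, so ¬d ∨ c is false there. This is the first violation.

2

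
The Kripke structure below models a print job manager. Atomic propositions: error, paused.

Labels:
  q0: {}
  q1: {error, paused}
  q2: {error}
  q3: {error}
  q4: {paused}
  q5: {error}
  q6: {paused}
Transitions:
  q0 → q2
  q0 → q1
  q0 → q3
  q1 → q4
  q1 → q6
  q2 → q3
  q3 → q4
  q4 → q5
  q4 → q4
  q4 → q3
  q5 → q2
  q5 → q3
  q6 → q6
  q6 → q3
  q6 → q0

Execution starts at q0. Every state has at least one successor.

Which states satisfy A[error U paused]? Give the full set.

States satisfying error: {q1, q2, q3, q5}.
States satisfying paused: {q1, q4, q6}.
States satisfying A[error U paused]: {q1, q2, q3, q4, q5, q6}.

{q1, q2, q3, q4, q5, q6}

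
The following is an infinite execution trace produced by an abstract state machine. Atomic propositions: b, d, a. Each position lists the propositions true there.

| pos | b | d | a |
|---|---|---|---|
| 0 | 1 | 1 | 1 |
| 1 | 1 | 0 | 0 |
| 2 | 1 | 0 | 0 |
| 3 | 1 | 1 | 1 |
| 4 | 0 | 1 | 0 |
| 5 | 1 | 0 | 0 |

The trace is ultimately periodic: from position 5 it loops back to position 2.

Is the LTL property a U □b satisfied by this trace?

Walking from position 0: at position 1, □b has not yet held and a fails, so a U □b is false.

Does not hold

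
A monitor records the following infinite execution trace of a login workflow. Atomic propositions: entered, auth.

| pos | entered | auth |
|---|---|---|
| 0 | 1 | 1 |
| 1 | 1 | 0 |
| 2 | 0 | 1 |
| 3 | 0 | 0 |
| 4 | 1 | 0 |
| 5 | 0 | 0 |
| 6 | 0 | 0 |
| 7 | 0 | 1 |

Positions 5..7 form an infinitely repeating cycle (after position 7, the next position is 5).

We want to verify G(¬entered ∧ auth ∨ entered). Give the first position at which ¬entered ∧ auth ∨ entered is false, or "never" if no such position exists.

3

Check ¬entered ∧ auth ∨ entered at each position in order: 0 ✓, 1 ✓, 2 ✓.
At position 3 the labels are {}, so ¬entered ∧ auth ∨ entered is false there. This is the first violation.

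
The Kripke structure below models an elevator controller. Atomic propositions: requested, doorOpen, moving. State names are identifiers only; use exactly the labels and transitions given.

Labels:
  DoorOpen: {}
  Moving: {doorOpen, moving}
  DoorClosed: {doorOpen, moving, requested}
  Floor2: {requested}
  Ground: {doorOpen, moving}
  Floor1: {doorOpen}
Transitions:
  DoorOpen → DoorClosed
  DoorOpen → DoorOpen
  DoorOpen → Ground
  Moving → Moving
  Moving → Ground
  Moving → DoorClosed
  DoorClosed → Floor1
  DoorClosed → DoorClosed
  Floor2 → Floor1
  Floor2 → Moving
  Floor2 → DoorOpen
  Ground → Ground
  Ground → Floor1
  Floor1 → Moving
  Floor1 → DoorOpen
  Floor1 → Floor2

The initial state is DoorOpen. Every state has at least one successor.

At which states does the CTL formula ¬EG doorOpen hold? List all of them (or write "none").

States satisfying doorOpen: {Moving, DoorClosed, Ground, Floor1}.
States satisfying EG doorOpen: {Moving, DoorClosed, Ground, Floor1}.
States satisfying ¬EG doorOpen: {DoorOpen, Floor2}.

{DoorOpen, Floor2}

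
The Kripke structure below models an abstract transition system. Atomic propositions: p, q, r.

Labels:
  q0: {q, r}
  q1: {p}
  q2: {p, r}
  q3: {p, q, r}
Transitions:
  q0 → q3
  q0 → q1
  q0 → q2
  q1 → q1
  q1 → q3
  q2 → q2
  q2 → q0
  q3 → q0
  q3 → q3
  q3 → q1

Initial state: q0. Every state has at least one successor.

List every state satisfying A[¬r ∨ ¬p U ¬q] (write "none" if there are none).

{q1, q2}

States satisfying ¬r ∨ ¬p: {q0, q1}.
States satisfying ¬q: {q1, q2}.
States satisfying A[¬r ∨ ¬p U ¬q]: {q1, q2}.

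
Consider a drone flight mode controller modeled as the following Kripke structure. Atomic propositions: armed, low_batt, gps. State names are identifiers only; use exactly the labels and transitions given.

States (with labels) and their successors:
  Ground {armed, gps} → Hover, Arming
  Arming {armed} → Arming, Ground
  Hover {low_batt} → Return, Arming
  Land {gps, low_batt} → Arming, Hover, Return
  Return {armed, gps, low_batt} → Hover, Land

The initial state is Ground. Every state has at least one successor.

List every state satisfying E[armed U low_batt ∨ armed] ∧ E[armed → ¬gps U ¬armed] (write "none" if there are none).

{Hover, Land}

States satisfying armed: {Ground, Arming, Return}.
States satisfying low_batt ∨ armed: {Ground, Arming, Hover, Land, Return}.
States satisfying E[armed U low_batt ∨ armed]: {Ground, Arming, Hover, Land, Return}.
States satisfying armed → ¬gps: {Arming, Hover, Land}.
States satisfying ¬armed: {Hover, Land}.
States satisfying E[armed → ¬gps U ¬armed]: {Hover, Land}.
States satisfying E[armed U low_batt ∨ armed] ∧ E[armed → ¬gps U ¬armed]: {Hover, Land}.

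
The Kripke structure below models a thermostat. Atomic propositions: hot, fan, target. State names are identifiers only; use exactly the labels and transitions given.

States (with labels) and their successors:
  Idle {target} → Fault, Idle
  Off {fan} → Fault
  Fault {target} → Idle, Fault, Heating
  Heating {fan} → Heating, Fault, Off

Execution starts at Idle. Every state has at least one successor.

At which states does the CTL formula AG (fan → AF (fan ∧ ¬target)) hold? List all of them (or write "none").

{Idle, Off, Fault, Heating}

States satisfying fan → AF (fan ∧ ¬target): {Idle, Off, Fault, Heating}.
States satisfying AG (fan → AF (fan ∧ ¬target)): {Idle, Off, Fault, Heating}.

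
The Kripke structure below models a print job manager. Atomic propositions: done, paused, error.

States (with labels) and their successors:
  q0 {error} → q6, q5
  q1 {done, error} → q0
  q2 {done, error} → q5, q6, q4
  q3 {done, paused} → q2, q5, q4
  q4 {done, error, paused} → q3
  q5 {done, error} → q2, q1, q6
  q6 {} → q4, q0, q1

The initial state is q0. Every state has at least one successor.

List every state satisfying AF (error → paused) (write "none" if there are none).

{q3, q4, q6}

States satisfying error → paused: {q3, q4, q6}.
States satisfying AF (error → paused): {q3, q4, q6}.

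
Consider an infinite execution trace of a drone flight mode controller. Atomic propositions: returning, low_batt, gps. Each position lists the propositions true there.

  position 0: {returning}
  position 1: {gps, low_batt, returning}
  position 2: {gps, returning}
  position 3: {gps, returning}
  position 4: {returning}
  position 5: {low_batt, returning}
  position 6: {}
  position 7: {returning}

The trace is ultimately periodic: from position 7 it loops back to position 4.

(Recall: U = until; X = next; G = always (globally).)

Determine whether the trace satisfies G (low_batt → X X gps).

Does not hold

low_batt → X X gps must hold at every position from 0 onward. It fails at position 5, so G (low_batt → X X gps) is false.
Positions where low_batt holds: 1, 5.
Check X X gps at each: 1→ok, 5→fails.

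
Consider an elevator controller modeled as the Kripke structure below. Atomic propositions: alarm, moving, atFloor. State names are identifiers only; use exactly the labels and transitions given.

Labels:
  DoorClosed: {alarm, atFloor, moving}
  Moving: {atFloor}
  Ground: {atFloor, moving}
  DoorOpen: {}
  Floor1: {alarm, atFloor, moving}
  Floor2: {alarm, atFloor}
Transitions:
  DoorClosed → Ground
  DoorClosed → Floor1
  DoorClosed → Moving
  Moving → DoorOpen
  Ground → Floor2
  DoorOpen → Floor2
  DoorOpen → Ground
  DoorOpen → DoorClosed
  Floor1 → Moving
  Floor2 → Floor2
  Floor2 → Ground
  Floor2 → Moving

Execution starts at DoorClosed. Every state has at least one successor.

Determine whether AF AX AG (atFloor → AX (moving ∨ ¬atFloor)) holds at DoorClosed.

States satisfying AX AG (atFloor → AX (moving ∨ ¬atFloor)): ∅.
States satisfying AF AX AG (atFloor → AX (moving ∨ ¬atFloor)): ∅.
There is a path from DoorClosed along which AX AG (atFloor → AX (moving ∨ ¬atFloor)) never holds.
DoorClosed ∉ Sat(AF AX AG (atFloor → AX (moving ∨ ¬atFloor))).

No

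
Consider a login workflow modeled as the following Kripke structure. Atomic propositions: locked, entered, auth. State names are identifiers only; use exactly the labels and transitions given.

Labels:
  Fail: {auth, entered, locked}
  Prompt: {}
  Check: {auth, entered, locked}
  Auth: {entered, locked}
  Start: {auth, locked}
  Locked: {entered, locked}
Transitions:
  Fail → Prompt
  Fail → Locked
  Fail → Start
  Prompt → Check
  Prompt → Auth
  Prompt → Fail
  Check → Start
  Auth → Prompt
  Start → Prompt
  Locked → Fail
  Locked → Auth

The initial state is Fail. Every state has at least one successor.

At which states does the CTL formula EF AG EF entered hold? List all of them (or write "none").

{Fail, Prompt, Check, Auth, Start, Locked}

States satisfying AG EF entered: {Fail, Prompt, Check, Auth, Start, Locked}.
States satisfying EF AG EF entered: {Fail, Prompt, Check, Auth, Start, Locked}.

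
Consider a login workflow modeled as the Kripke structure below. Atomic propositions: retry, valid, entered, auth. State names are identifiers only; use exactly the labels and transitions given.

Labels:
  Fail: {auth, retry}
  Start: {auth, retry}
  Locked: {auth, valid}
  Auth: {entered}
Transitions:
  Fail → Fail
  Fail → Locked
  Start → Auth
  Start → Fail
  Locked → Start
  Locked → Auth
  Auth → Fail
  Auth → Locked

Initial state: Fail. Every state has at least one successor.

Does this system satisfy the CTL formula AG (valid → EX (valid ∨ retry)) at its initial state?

States satisfying valid → EX (valid ∨ retry): {Fail, Start, Locked, Auth}.
States satisfying AG (valid → EX (valid ∨ retry)): {Fail, Start, Locked, Auth}.
Every state reachable from Fail satisfies valid → EX (valid ∨ retry).
Fail ∈ Sat(AG (valid → EX (valid ∨ retry))).

Holds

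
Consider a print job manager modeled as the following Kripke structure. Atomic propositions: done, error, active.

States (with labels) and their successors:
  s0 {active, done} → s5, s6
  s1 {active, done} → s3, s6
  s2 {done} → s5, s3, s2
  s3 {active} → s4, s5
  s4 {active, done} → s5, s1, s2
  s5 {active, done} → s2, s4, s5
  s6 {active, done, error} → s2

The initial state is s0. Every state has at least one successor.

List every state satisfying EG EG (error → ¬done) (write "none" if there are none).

{s0, s1, s2, s3, s4, s5}

States satisfying EG (error → ¬done): {s0, s1, s2, s3, s4, s5}.
States satisfying EG EG (error → ¬done): {s0, s1, s2, s3, s4, s5}.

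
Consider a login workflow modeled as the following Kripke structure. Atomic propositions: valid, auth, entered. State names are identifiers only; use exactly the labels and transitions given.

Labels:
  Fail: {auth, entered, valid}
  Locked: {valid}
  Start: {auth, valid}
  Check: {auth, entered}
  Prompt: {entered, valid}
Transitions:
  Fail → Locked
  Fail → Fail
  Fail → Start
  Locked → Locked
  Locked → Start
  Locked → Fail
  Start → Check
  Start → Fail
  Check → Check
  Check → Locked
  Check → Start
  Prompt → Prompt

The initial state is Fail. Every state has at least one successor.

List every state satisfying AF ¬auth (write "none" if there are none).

{Locked, Prompt}

States satisfying ¬auth: {Locked, Prompt}.
States satisfying AF ¬auth: {Locked, Prompt}.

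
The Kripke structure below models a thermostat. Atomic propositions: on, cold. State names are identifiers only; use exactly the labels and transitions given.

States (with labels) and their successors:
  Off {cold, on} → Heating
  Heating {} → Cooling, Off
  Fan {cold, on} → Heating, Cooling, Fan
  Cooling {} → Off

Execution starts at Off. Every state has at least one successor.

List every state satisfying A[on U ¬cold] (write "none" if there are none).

{Off, Heating, Cooling}

States satisfying on: {Off, Fan}.
States satisfying ¬cold: {Heating, Cooling}.
States satisfying A[on U ¬cold]: {Off, Heating, Cooling}.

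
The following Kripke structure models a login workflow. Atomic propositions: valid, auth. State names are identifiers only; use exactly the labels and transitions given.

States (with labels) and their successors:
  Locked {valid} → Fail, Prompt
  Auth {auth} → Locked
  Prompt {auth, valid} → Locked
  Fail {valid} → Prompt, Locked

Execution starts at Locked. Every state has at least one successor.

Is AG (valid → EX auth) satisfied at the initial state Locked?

No

States satisfying valid → EX auth: {Locked, Auth, Fail}.
States satisfying AG (valid → EX auth): ∅.
Prompt is reachable from Locked and violates valid → EX auth, so AG fails at Locked.
Locked ∉ Sat(AG (valid → EX auth)).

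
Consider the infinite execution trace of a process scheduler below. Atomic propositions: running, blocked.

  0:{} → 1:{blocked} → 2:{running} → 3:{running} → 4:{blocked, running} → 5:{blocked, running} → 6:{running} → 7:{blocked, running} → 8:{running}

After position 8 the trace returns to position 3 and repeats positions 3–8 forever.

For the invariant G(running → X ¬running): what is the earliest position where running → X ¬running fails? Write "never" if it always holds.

Check running → X ¬running at each position in order: 0 ✓, 1 ✓.
At position 2 the labels are {running} and the next position 3 has {running}, so running → X ¬running is false there. This is the first violation.

2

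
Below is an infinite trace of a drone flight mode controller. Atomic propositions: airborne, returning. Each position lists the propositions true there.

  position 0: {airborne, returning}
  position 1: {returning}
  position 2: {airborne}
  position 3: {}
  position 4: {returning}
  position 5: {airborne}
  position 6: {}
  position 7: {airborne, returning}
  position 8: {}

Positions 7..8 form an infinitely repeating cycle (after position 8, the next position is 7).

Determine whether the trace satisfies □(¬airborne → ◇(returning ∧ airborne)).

¬airborne → ◇(returning ∧ airborne) holds at every position 0..8, and those are all positions ever visited, so □(¬airborne → ◇(returning ∧ airborne)) holds.
Positions where ¬airborne holds: 1, 3, 4, 6, 8.
Check ◇(returning ∧ airborne) at each: 1→ok, 3→ok, 4→ok, 6→ok, 8→ok.

Yes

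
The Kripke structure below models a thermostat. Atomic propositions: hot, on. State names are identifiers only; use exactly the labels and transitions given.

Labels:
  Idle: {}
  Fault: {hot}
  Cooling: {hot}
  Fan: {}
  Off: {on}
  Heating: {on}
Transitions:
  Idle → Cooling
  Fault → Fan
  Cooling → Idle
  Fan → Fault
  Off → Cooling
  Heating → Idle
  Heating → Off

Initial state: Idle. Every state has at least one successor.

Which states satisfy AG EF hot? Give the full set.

{Idle, Fault, Cooling, Fan, Off, Heating}

States satisfying EF hot: {Idle, Fault, Cooling, Fan, Off, Heating}.
States satisfying AG EF hot: {Idle, Fault, Cooling, Fan, Off, Heating}.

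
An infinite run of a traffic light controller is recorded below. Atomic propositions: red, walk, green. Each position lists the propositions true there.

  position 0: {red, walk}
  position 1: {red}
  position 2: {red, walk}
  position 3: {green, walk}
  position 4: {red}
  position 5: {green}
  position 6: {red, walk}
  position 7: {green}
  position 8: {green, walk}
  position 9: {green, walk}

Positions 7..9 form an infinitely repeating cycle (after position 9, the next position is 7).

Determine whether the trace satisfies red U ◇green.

Satisfied

Walking from position 0: ◇green first holds at position 0, and red holds at every earlier position along the way, so red U ◇green holds.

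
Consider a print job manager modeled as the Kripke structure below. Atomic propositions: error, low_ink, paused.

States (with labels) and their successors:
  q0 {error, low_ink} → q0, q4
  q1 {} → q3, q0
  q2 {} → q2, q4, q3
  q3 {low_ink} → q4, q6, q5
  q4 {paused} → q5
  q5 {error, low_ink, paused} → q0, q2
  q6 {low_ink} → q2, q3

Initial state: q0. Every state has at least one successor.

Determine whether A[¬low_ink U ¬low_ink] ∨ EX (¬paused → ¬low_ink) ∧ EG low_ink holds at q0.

Yes

States satisfying ¬low_ink: {q1, q2, q4}.
States satisfying A[¬low_ink U ¬low_ink]: {q1, q2, q4}.
States satisfying ¬paused → ¬low_ink: {q1, q2, q4, q5}.
States satisfying EX (¬paused → ¬low_ink): {q0, q2, q3, q4, q5, q6}.
States satisfying low_ink: {q0, q3, q5, q6}.
States satisfying EG low_ink: {q0, q3, q5, q6}.
States satisfying EX (¬paused → ¬low_ink) ∧ EG low_ink: {q0, q3, q5, q6}.
States satisfying A[¬low_ink U ¬low_ink] ∨ EX (¬paused → ¬low_ink) ∧ EG low_ink: {q0, q1, q2, q3, q4, q5, q6}.
q0 ∈ Sat(A[¬low_ink U ¬low_ink] ∨ EX (¬paused → ¬low_ink) ∧ EG low_ink).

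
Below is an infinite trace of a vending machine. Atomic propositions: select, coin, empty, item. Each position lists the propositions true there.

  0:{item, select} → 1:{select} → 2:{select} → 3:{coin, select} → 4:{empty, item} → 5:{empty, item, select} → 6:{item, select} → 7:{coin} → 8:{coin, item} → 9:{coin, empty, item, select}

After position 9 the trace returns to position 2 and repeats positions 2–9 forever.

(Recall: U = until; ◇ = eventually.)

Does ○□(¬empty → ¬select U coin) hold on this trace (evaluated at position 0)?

The position after 0 is 1; □(¬empty → ¬select U coin) is false there.

Violated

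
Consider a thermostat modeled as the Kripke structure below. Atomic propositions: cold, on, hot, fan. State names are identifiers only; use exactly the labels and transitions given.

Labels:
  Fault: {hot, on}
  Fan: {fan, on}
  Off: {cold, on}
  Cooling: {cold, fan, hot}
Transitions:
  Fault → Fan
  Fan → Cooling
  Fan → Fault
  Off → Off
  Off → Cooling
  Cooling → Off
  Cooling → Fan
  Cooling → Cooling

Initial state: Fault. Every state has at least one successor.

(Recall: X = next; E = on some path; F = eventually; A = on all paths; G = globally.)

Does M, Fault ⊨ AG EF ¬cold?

States satisfying EF ¬cold: {Fault, Fan, Off, Cooling}.
States satisfying AG EF ¬cold: {Fault, Fan, Off, Cooling}.
Every state reachable from Fault satisfies EF ¬cold.
Fault ∈ Sat(AG EF ¬cold).

Holds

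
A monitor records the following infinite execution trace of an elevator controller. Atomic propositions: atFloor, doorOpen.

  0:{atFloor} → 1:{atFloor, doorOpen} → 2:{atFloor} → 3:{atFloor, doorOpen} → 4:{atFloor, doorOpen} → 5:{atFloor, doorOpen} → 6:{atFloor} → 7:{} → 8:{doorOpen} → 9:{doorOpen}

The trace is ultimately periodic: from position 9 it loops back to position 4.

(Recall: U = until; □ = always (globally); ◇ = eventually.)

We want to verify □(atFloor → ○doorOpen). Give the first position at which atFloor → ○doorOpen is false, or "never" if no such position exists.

1

Check atFloor → ○doorOpen at each position in order: 0 ✓.
At position 1 the labels are {atFloor, doorOpen} and the next position 2 has {atFloor}, so atFloor → ○doorOpen is false there. This is the first violation.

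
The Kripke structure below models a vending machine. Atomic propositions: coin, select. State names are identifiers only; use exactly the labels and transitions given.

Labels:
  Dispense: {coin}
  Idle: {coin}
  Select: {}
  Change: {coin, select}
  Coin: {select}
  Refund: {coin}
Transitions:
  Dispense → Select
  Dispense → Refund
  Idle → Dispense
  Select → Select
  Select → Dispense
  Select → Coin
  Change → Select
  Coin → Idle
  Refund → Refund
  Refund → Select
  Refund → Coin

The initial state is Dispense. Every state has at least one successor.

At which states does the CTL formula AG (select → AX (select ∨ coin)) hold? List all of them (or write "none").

{Dispense, Idle, Select, Coin, Refund}

States satisfying select → AX (select ∨ coin): {Dispense, Idle, Select, Coin, Refund}.
States satisfying AG (select → AX (select ∨ coin)): {Dispense, Idle, Select, Coin, Refund}.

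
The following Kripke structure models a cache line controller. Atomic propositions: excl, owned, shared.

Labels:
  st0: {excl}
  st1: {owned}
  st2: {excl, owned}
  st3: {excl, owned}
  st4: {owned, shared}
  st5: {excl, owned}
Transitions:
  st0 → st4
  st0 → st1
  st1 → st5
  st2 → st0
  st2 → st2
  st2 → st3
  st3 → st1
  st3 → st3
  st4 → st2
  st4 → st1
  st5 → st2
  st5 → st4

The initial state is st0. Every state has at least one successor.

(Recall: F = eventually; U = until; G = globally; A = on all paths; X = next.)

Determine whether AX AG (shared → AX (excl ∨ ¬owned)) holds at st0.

Does not hold

States satisfying AG (shared → AX (excl ∨ ¬owned)): ∅.
States satisfying AX AG (shared → AX (excl ∨ ¬owned)): ∅.
st0 ∉ Sat(AX AG (shared → AX (excl ∨ ¬owned))).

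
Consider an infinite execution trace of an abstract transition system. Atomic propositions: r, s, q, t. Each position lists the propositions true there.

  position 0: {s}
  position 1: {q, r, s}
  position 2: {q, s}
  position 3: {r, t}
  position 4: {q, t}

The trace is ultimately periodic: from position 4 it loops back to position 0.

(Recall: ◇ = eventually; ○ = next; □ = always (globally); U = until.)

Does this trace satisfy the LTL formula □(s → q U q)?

s → q U q must hold at every position from 0 onward. It fails at position 0, so □(s → q U q) is false.
Positions where s holds: 0, 1, 2.
Check q U q at each: 0→fails, 1→ok, 2→ok.

Violated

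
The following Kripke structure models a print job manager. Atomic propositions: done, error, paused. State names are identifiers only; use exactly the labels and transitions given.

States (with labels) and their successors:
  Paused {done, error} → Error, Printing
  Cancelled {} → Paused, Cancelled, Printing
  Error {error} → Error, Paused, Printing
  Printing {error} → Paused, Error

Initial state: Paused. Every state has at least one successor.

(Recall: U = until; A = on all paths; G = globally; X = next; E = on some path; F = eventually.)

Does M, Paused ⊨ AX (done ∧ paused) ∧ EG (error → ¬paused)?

States satisfying done ∧ paused: ∅.
States satisfying AX (done ∧ paused): ∅.
States satisfying error → ¬paused: {Paused, Cancelled, Error, Printing}.
States satisfying EG (error → ¬paused): {Paused, Cancelled, Error, Printing}.
States satisfying AX (done ∧ paused) ∧ EG (error → ¬paused): ∅.
Paused ∉ Sat(AX (done ∧ paused) ∧ EG (error → ¬paused)).

Violated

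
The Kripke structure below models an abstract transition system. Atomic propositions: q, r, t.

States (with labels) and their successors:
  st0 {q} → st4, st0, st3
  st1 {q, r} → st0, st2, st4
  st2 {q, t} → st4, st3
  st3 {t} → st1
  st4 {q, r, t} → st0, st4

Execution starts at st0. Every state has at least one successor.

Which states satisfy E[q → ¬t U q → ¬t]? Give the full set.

{st0, st1, st3}

States satisfying q → ¬t: {st0, st1, st3}.
States satisfying E[q → ¬t U q → ¬t]: {st0, st1, st3}.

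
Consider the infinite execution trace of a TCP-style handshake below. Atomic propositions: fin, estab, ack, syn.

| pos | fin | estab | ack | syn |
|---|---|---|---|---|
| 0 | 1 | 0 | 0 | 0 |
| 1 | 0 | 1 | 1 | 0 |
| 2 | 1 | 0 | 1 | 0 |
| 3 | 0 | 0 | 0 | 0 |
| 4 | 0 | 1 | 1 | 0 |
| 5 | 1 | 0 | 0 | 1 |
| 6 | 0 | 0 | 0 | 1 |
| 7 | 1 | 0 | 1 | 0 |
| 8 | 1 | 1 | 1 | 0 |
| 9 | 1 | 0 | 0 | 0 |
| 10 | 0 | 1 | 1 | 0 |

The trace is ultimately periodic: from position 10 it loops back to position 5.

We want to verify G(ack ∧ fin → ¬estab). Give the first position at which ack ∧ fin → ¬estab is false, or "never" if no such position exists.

Check ack ∧ fin → ¬estab at each position in order: 0 ✓, 1 ✓, 2 ✓, 3 ✓, 4 ✓, 5 ✓, 6 ✓, 7 ✓.
At position 8 the labels are {ack, estab, fin}, so ack ∧ fin → ¬estab is false there. This is the first violation.

8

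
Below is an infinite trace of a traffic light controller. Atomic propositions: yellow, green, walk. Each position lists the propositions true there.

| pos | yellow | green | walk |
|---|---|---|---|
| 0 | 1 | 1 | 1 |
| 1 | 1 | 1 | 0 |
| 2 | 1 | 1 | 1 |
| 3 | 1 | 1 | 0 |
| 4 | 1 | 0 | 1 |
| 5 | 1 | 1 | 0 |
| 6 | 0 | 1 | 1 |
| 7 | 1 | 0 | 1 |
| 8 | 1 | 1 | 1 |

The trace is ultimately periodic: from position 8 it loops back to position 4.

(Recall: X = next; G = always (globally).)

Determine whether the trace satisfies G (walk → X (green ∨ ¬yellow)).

Violated

walk → X (green ∨ ¬yellow) must hold at every position from 0 onward. It fails at position 6, so G (walk → X (green ∨ ¬yellow)) is false.
Positions where walk holds: 0, 2, 4, 6, 7, 8.
Check X (green ∨ ¬yellow) at each: 0→ok, 2→ok, 4→ok, 6→fails, 7→ok, 8→fails.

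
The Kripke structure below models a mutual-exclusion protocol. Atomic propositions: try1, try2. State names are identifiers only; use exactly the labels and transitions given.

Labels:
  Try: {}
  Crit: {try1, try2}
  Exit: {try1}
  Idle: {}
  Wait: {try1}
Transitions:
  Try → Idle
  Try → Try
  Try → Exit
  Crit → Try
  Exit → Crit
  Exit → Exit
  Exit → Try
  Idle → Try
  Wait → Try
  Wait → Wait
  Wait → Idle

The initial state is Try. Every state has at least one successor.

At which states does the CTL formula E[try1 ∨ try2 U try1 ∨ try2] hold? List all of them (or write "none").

States satisfying try1 ∨ try2: {Crit, Exit, Wait}.
States satisfying E[try1 ∨ try2 U try1 ∨ try2]: {Crit, Exit, Wait}.

{Crit, Exit, Wait}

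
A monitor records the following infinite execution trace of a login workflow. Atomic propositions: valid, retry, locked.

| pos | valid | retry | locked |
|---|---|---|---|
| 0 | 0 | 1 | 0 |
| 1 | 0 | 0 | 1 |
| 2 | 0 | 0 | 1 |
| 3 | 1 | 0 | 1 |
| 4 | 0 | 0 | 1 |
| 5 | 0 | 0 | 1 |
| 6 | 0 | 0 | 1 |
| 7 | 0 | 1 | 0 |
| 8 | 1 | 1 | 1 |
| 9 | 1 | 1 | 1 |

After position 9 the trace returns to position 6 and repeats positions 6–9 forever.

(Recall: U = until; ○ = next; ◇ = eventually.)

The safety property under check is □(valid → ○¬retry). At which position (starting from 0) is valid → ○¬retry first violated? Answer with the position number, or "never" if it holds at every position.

Check valid → ○¬retry at each position in order: 0 ✓, 1 ✓, 2 ✓, 3 ✓, 4 ✓, 5 ✓, 6 ✓, 7 ✓.
At position 8 the labels are {locked, retry, valid} and the next position 9 has {locked, retry, valid}, so valid → ○¬retry is false there. This is the first violation.

8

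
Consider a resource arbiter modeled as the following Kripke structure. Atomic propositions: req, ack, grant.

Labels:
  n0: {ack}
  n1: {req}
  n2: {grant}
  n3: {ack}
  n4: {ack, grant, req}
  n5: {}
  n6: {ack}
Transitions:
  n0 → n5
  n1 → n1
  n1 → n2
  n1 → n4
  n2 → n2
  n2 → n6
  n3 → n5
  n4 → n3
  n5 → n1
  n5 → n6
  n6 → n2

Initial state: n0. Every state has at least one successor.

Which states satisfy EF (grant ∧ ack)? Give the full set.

{n0, n1, n3, n4, n5}

States satisfying grant ∧ ack: {n4}.
States satisfying EF (grant ∧ ack): {n0, n1, n3, n4, n5}.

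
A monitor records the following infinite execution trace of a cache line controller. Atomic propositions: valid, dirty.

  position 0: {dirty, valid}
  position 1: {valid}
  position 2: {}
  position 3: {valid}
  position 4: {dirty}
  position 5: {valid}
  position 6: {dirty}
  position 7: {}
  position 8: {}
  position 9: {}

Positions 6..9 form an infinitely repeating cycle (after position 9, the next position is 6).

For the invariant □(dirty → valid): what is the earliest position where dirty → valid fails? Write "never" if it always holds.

Check dirty → valid at each position in order: 0 ✓, 1 ✓, 2 ✓, 3 ✓.
At position 4 the labels are {dirty}, so dirty → valid is false there. This is the first violation.

4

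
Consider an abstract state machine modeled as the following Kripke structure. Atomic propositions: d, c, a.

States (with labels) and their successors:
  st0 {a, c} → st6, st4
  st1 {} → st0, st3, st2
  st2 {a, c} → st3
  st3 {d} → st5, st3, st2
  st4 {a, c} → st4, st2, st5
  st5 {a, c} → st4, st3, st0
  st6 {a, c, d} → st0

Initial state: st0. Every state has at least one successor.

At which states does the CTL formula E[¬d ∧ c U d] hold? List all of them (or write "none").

States satisfying ¬d ∧ c: {st0, st2, st4, st5}.
States satisfying d: {st3, st6}.
States satisfying E[¬d ∧ c U d]: {st0, st2, st3, st4, st5, st6}.

{st0, st2, st3, st4, st5, st6}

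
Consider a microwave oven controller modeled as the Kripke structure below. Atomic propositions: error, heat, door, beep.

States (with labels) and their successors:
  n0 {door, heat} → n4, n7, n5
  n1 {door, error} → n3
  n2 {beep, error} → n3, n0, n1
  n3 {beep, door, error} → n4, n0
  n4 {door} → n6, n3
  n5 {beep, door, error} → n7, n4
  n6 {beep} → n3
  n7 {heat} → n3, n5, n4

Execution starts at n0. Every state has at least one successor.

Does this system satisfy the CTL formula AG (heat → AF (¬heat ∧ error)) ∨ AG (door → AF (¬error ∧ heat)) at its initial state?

Yes

States satisfying heat → AF (¬heat ∧ error): {n0, n1, n2, n3, n4, n5, n6, n7}.
States satisfying AG (heat → AF (¬heat ∧ error)): {n0, n1, n2, n3, n4, n5, n6, n7}.
States satisfying door → AF (¬error ∧ heat): {n0, n2, n6, n7}.
States satisfying AG (door → AF (¬error ∧ heat)): ∅.
States satisfying AG (heat → AF (¬heat ∧ error)) ∨ AG (door → AF (¬error ∧ heat)): {n0, n1, n2, n3, n4, n5, n6, n7}.
n0 ∈ Sat(AG (heat → AF (¬heat ∧ error)) ∨ AG (door → AF (¬error ∧ heat))).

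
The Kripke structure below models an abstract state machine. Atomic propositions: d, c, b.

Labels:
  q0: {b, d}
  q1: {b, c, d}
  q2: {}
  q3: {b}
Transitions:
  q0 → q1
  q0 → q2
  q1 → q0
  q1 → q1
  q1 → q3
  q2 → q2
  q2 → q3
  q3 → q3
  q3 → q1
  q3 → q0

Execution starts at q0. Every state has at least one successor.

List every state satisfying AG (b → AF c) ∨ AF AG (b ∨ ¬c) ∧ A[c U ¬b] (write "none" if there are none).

{q2}

States satisfying b → AF c: {q1, q2}.
States satisfying AG (b → AF c): ∅.
States satisfying AG (b ∨ ¬c): {q0, q1, q2, q3}.
States satisfying AF AG (b ∨ ¬c): {q0, q1, q2, q3}.
States satisfying c: {q1}.
States satisfying ¬b: {q2}.
States satisfying A[c U ¬b]: {q2}.
States satisfying AF AG (b ∨ ¬c) ∧ A[c U ¬b]: {q2}.
States satisfying AG (b → AF c) ∨ AF AG (b ∨ ¬c) ∧ A[c U ¬b]: {q2}.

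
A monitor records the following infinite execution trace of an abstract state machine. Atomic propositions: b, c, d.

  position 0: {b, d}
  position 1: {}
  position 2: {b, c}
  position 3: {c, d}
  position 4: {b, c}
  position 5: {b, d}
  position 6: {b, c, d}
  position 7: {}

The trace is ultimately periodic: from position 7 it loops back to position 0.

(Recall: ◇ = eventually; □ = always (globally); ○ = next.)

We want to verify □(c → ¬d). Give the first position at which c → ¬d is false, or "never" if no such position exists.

Check c → ¬d at each position in order: 0 ✓, 1 ✓, 2 ✓.
At position 3 the labels are {c, d}, so c → ¬d is false there. This is the first violation.

3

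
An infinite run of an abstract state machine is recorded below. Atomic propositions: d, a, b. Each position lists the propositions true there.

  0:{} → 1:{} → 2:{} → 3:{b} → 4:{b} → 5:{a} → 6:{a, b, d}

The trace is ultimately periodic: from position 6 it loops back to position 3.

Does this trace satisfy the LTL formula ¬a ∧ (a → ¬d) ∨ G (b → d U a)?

b → d U a must hold at every position from 0 onward. It fails at position 3, so G (b → d U a) is false.
Positions where b holds: 3, 4, 6.
Check d U a at each: 3→fails, 4→fails, 6→ok.
At position 0: ¬a ∧ (a → ¬d) is true; G (b → d U a) is false; so ¬a ∧ (a → ¬d) ∨ G (b → d U a) is true.

Holds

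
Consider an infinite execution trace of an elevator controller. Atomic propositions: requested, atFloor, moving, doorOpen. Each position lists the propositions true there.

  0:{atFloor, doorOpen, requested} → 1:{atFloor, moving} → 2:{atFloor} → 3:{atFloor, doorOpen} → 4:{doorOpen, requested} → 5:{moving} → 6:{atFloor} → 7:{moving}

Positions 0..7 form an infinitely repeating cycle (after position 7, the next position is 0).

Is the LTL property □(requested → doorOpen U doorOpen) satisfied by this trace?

requested → doorOpen U doorOpen holds at every position 0..7, and those are all positions ever visited, so □(requested → doorOpen U doorOpen) holds.
Positions where requested holds: 0, 4.
Check doorOpen U doorOpen at each: 0→ok, 4→ok.

Yes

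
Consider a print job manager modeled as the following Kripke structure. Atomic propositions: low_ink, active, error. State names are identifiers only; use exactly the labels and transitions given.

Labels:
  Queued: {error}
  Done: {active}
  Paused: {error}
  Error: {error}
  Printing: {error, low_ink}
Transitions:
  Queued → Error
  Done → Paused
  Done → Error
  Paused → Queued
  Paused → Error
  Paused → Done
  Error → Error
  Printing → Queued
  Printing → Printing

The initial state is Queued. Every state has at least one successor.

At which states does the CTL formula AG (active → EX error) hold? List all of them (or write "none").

{Queued, Done, Paused, Error, Printing}

States satisfying active → EX error: {Queued, Done, Paused, Error, Printing}.
States satisfying AG (active → EX error): {Queued, Done, Paused, Error, Printing}.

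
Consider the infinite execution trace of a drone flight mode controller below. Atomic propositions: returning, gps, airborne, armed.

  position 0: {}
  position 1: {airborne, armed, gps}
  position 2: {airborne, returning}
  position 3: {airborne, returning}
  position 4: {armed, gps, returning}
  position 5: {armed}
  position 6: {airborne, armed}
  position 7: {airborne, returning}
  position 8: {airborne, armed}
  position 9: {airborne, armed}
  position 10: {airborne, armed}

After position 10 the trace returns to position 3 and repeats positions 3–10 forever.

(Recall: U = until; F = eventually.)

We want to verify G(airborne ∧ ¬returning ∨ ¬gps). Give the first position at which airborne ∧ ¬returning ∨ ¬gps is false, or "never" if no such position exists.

Check airborne ∧ ¬returning ∨ ¬gps at each position in order: 0 ✓, 1 ✓, 2 ✓, 3 ✓.
At position 4 the labels are {armed, gps, returning}, so airborne ∧ ¬returning ∨ ¬gps is false there. This is the first violation.

4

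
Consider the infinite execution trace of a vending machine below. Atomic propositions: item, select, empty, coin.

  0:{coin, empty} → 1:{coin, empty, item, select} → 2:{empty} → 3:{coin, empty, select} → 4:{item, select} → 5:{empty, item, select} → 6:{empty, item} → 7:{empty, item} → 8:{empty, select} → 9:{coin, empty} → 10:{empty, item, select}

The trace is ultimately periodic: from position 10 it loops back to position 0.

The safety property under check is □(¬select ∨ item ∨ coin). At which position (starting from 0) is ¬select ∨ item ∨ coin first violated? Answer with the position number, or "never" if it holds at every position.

Check ¬select ∨ item ∨ coin at each position in order: 0 ✓, 1 ✓, 2 ✓, 3 ✓, 4 ✓, 5 ✓, 6 ✓, 7 ✓.
At position 8 the labels are {empty, select}, so ¬select ∨ item ∨ coin is false there. This is the first violation.

8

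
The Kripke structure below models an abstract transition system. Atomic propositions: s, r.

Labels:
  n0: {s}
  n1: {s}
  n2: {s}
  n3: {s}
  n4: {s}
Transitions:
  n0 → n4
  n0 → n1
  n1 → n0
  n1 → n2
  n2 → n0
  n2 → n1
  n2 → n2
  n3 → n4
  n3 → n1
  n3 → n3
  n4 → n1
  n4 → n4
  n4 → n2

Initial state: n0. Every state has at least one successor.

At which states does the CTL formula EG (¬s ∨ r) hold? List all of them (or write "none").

States satisfying ¬s ∨ r: ∅.
States satisfying EG (¬s ∨ r): ∅.

none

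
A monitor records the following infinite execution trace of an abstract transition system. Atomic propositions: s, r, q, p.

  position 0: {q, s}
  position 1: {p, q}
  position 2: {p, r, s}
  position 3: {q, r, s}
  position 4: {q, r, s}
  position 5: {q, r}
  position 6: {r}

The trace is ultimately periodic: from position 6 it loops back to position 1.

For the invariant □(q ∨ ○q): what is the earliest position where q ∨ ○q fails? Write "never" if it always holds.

q ∨ ○q holds at every position 0..6, and those are all the positions the trace ever visits, so the invariant □(q ∨ ○q) is never violated.

never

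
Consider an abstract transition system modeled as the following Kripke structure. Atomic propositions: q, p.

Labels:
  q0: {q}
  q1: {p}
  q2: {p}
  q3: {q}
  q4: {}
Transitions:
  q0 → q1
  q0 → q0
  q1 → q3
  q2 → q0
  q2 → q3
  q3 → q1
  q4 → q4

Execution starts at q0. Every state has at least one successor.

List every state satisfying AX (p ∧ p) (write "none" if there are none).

{q3}

States satisfying p ∧ p: {q1, q2}.
States satisfying AX (p ∧ p): {q3}.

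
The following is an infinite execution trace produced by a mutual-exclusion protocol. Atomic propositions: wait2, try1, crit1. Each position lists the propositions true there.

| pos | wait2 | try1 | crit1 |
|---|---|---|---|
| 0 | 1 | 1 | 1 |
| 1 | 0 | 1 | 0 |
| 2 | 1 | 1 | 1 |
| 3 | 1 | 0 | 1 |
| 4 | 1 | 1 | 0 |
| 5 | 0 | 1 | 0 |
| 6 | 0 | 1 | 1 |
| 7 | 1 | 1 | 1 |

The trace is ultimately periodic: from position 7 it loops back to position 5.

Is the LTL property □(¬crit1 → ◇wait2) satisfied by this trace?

¬crit1 → ◇wait2 holds at every position 0..7, and those are all positions ever visited, so □(¬crit1 → ◇wait2) holds.
Positions where ¬crit1 holds: 1, 4, 5.
Check ◇wait2 at each: 1→ok, 4→ok, 5→ok.

Satisfied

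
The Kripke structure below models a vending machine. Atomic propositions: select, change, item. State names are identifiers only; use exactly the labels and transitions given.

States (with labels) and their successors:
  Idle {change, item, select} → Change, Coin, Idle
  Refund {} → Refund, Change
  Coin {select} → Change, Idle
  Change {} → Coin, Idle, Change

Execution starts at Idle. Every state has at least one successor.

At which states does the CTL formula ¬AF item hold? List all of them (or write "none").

States satisfying item: {Idle}.
States satisfying AF item: {Idle}.
States satisfying ¬AF item: {Refund, Coin, Change}.

{Refund, Coin, Change}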